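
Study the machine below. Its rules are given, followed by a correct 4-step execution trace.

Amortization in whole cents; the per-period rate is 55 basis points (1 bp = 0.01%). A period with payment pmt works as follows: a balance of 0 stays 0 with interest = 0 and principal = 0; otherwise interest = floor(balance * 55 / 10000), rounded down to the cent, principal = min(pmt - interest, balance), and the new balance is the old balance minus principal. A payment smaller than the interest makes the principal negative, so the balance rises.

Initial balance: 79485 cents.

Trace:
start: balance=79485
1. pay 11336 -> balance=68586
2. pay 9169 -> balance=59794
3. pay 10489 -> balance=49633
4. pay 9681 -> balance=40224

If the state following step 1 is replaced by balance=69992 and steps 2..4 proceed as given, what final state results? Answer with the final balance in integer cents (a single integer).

state after step 1 := balance=69992
2. pay 9169 -> balance=61207
3. pay 10489 -> balance=51054
4. pay 9681 -> balance=41653

41653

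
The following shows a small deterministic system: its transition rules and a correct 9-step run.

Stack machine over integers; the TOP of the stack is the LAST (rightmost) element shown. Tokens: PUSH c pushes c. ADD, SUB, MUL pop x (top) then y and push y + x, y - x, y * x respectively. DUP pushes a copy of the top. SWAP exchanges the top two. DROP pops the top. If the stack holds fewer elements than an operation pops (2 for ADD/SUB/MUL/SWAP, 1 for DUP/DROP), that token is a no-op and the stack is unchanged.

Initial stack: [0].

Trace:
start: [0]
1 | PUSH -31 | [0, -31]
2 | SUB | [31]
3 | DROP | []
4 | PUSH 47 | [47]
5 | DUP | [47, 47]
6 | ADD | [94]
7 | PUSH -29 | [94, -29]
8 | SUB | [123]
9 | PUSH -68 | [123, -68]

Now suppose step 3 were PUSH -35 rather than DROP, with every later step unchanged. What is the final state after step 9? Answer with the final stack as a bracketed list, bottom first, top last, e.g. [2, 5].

[31, -35, 123, -68]

(re-executing from step 3 with the substitution; state before step 3: [31])
3 | PUSH -35 | [31, -35]
4 | PUSH 47 | [31, -35, 47]
5 | DUP | [31, -35, 47, 47]
6 | ADD | [31, -35, 94]
7 | PUSH -29 | [31, -35, 94, -29]
8 | SUB | [31, -35, 123]
9 | PUSH -68 | [31, -35, 123, -68]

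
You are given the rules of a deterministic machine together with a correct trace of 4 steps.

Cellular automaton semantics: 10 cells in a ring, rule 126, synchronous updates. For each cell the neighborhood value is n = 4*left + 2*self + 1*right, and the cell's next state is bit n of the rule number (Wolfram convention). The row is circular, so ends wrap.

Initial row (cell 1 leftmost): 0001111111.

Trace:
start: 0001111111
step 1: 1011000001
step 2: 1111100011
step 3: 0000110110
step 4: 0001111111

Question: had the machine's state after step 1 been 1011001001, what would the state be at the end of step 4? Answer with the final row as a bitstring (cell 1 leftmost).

0000000000

state after step 1 := 1011001001
step 2: 1111111111
step 3: 0000000000
step 4: 0000000000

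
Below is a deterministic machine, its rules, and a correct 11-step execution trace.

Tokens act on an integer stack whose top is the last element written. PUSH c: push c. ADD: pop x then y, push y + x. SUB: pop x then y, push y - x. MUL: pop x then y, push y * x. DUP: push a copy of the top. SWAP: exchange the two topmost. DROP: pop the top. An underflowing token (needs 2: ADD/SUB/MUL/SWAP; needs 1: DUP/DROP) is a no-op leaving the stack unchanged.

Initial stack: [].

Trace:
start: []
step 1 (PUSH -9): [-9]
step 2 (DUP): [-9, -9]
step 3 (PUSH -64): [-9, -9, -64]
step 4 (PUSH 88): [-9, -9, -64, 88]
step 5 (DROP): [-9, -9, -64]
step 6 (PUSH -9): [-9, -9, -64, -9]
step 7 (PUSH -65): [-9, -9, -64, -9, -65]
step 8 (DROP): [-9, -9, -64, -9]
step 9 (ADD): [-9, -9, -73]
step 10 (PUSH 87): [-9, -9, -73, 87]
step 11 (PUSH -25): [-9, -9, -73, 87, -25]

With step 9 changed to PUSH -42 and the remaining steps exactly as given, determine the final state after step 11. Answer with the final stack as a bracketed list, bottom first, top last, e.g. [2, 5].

(re-executing from step 9 with the substitution; state before step 9: [-9, -9, -64, -9])
step 9 (PUSH -42): [-9, -9, -64, -9, -42]
step 10 (PUSH 87): [-9, -9, -64, -9, -42, 87]
step 11 (PUSH -25): [-9, -9, -64, -9, -42, 87, -25]

[-9, -9, -64, -9, -42, 87, -25]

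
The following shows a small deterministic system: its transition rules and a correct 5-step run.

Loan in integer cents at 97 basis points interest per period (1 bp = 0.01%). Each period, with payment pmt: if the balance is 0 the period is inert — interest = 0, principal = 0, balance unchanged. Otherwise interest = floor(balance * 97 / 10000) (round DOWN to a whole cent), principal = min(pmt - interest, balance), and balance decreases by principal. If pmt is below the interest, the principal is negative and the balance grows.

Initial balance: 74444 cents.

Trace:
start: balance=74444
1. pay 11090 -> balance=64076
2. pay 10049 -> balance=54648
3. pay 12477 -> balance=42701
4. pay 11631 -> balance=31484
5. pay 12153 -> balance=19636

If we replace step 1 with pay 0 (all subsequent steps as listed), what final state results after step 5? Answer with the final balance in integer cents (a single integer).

31162

(re-executing from step 1 with the substitution; state before step 1: balance=74444)
1. pay 0 -> balance=75166
2. pay 10049 -> balance=65846
3. pay 12477 -> balance=54007
4. pay 11631 -> balance=42899
5. pay 12153 -> balance=31162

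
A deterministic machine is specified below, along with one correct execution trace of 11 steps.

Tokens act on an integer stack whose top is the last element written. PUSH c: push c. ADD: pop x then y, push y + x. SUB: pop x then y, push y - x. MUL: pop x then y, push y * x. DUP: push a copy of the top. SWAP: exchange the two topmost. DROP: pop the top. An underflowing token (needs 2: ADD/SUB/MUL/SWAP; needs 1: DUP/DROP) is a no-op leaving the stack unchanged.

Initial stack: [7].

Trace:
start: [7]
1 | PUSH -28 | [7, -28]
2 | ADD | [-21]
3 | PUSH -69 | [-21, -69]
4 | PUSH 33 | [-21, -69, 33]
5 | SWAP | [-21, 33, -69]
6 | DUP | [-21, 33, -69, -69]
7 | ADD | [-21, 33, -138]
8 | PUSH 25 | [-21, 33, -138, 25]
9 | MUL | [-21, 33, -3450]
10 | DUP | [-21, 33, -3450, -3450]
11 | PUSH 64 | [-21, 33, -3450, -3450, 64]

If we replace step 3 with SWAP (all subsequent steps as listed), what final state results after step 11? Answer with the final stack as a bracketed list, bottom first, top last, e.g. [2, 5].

[33, -1050, -1050, 64]

(re-executing from step 3 with the substitution; state before step 3: [-21])
3 | SWAP | [-21]
4 | PUSH 33 | [-21, 33]
5 | SWAP | [33, -21]
6 | DUP | [33, -21, -21]
7 | ADD | [33, -42]
8 | PUSH 25 | [33, -42, 25]
9 | MUL | [33, -1050]
10 | DUP | [33, -1050, -1050]
11 | PUSH 64 | [33, -1050, -1050, 64]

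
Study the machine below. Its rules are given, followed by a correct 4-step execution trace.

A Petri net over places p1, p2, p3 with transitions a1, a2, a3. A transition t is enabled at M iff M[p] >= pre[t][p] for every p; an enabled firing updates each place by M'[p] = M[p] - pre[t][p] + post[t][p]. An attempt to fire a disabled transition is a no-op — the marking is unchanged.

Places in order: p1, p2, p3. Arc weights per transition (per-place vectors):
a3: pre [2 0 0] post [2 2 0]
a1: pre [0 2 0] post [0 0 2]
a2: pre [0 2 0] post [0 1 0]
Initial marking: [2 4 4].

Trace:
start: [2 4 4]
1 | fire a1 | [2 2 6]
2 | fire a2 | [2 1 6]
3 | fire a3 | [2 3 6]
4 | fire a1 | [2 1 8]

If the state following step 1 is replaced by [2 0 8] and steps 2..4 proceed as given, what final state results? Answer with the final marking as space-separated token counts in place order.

2 0 10

state after step 1 := [2 0 8]
2 | fire a2 | [2 0 8]
3 | fire a3 | [2 2 8]
4 | fire a1 | [2 0 10]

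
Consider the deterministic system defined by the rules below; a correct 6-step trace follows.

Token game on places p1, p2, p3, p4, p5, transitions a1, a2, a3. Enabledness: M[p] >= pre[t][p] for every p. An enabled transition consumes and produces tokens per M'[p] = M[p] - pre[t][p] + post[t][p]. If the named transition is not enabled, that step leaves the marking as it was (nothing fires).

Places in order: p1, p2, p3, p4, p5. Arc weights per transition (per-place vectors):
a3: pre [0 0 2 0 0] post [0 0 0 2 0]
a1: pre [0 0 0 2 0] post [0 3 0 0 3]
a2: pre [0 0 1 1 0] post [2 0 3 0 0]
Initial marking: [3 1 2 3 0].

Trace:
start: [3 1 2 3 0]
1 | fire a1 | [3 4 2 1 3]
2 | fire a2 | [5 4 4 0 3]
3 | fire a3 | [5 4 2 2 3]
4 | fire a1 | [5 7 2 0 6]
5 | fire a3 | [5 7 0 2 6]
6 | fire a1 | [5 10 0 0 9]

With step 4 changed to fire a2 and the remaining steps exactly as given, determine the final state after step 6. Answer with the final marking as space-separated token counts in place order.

7 7 2 1 6

(re-executing from step 4 with the substitution; state before step 4: [5 4 2 2 3])
4 | fire a2 | [7 4 4 1 3]
5 | fire a3 | [7 4 2 3 3]
6 | fire a1 | [7 7 2 1 6]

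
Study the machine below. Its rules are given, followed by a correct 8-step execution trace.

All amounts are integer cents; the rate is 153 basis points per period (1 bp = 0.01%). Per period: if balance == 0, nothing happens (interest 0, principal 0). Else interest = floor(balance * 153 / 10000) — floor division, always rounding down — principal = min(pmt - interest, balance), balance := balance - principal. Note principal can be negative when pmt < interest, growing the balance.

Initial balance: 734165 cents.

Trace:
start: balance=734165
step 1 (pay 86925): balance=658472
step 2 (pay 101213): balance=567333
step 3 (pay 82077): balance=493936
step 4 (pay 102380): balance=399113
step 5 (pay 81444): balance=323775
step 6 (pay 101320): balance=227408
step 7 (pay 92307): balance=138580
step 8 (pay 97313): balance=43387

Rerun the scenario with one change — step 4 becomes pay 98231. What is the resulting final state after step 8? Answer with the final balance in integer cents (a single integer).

(re-executing from step 4 with the substitution; state before step 4: balance=493936)
step 4 (pay 98231): balance=403262
step 5 (pay 81444): balance=327987
step 6 (pay 101320): balance=231685
step 7 (pay 92307): balance=142922
step 8 (pay 97313): balance=47795

47795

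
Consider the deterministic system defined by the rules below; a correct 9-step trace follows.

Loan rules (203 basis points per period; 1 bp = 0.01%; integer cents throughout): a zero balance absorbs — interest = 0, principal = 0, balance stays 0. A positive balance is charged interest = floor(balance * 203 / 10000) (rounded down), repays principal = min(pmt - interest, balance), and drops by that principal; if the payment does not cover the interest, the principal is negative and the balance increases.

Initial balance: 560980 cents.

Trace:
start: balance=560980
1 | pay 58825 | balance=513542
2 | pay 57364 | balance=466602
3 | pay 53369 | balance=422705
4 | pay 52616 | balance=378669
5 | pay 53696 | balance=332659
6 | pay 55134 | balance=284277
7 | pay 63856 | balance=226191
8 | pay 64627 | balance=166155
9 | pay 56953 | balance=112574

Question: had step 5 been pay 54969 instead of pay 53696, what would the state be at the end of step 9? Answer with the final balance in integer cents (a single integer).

(re-executing from step 5 with the substitution; state before step 5: balance=378669)
5 | pay 54969 | balance=331386
6 | pay 55134 | balance=282979
7 | pay 63856 | balance=224867
8 | pay 64627 | balance=164804
9 | pay 56953 | balance=111196

111196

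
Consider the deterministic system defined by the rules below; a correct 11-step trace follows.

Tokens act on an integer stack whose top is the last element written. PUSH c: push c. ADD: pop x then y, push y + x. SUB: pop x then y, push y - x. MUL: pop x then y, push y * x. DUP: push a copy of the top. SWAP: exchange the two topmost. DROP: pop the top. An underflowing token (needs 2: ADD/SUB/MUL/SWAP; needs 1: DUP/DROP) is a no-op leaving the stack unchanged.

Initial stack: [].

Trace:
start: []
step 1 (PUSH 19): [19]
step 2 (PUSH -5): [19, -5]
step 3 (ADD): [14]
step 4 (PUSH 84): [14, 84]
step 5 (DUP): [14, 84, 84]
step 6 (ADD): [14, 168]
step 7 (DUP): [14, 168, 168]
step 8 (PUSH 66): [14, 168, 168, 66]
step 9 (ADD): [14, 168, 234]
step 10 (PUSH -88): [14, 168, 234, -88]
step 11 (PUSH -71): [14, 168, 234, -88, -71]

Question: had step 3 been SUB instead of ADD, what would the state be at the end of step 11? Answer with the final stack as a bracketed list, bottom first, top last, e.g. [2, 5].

[24, 168, 234, -88, -71]

(re-executing from step 3 with the substitution; state before step 3: [19, -5])
step 3 (SUB): [24]
step 4 (PUSH 84): [24, 84]
step 5 (DUP): [24, 84, 84]
step 6 (ADD): [24, 168]
step 7 (DUP): [24, 168, 168]
step 8 (PUSH 66): [24, 168, 168, 66]
step 9 (ADD): [24, 168, 234]
step 10 (PUSH -88): [24, 168, 234, -88]
step 11 (PUSH -71): [24, 168, 234, -88, -71]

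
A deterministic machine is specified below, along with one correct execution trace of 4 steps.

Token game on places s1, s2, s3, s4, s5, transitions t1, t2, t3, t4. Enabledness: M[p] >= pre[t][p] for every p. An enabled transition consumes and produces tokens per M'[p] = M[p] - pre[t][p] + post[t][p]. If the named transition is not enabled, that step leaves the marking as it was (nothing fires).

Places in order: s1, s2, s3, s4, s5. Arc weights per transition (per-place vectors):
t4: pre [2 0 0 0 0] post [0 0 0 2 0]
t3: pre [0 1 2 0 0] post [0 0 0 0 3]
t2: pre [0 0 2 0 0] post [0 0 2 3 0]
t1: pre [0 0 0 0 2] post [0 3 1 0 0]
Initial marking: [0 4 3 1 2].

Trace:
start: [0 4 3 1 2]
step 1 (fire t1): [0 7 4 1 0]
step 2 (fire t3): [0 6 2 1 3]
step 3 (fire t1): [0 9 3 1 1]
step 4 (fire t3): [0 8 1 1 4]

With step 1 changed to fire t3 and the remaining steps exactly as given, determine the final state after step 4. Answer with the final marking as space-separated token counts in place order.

0 5 0 1 6

(re-executing from step 1 with the substitution; state before step 1: [0 4 3 1 2])
step 1 (fire t3): [0 3 1 1 5]
step 2 (fire t3): [0 3 1 1 5]
step 3 (fire t1): [0 6 2 1 3]
step 4 (fire t3): [0 5 0 1 6]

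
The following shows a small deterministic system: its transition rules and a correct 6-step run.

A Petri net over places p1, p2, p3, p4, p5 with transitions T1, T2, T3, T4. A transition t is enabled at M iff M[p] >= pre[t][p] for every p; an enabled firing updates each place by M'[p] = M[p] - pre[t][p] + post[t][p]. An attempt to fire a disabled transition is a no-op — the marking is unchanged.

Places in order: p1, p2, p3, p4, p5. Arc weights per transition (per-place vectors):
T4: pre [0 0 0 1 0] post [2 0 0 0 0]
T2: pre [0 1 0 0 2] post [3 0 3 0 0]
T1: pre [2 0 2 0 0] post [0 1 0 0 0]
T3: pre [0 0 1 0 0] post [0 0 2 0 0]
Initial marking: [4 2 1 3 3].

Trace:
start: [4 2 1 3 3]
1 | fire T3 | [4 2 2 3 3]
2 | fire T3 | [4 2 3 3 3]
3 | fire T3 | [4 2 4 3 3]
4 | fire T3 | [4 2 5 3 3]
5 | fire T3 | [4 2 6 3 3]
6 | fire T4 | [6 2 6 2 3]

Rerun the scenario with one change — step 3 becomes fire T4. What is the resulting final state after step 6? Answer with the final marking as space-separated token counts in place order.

8 2 5 1 3

(re-executing from step 3 with the substitution; state before step 3: [4 2 3 3 3])
3 | fire T4 | [6 2 3 2 3]
4 | fire T3 | [6 2 4 2 3]
5 | fire T3 | [6 2 5 2 3]
6 | fire T4 | [8 2 5 1 3]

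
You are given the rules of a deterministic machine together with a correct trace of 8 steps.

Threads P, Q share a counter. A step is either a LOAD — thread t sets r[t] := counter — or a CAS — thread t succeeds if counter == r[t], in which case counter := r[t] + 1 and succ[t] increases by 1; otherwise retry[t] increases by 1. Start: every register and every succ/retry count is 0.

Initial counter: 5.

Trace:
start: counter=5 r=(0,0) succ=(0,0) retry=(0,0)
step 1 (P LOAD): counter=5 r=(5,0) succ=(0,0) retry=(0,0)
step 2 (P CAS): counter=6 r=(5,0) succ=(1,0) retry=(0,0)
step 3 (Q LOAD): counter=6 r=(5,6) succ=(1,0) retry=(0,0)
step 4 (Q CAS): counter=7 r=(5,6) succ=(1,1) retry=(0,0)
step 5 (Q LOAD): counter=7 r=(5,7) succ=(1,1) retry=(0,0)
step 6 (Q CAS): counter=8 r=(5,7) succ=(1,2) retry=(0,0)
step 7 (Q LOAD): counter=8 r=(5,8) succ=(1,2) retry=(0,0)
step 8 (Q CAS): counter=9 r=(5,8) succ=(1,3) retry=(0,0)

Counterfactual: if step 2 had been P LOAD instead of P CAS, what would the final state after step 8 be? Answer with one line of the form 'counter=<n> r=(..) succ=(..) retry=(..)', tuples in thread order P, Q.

(re-executing from step 2 with the substitution; state before step 2: counter=5 r=(5,0) succ=(0,0) retry=(0,0))
step 2 (P LOAD): counter=5 r=(5,0) succ=(0,0) retry=(0,0)
step 3 (Q LOAD): counter=5 r=(5,5) succ=(0,0) retry=(0,0)
step 4 (Q CAS): counter=6 r=(5,5) succ=(0,1) retry=(0,0)
step 5 (Q LOAD): counter=6 r=(5,6) succ=(0,1) retry=(0,0)
step 6 (Q CAS): counter=7 r=(5,6) succ=(0,2) retry=(0,0)
step 7 (Q LOAD): counter=7 r=(5,7) succ=(0,2) retry=(0,0)
step 8 (Q CAS): counter=8 r=(5,7) succ=(0,3) retry=(0,0)

counter=8 r=(5,7) succ=(0,3) retry=(0,0)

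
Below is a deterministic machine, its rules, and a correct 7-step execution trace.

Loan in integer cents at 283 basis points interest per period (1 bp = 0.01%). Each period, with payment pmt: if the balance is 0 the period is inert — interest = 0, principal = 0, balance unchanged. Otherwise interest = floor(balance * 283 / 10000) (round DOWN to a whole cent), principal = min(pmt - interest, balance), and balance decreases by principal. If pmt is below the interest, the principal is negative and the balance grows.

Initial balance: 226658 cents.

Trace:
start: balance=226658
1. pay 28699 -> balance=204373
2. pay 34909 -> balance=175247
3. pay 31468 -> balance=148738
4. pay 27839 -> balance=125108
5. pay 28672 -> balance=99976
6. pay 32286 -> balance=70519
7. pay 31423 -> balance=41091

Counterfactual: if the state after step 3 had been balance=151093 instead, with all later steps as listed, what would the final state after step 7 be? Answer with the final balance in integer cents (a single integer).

43724

state after step 3 := balance=151093
4. pay 27839 -> balance=127529
5. pay 28672 -> balance=102466
6. pay 32286 -> balance=73079
7. pay 31423 -> balance=43724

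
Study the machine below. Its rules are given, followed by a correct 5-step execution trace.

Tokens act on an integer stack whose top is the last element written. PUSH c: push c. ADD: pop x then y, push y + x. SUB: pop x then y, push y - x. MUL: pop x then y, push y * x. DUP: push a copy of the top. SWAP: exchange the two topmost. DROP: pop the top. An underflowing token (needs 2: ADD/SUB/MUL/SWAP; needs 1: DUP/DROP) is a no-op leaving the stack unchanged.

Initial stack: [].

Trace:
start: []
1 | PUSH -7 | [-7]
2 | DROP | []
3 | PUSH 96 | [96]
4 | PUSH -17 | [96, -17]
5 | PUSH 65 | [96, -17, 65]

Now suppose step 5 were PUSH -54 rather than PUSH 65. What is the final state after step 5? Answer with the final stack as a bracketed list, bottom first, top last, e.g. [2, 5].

(re-executing from step 5 with the substitution; state before step 5: [96, -17])
5 | PUSH -54 | [96, -17, -54]

[96, -17, -54]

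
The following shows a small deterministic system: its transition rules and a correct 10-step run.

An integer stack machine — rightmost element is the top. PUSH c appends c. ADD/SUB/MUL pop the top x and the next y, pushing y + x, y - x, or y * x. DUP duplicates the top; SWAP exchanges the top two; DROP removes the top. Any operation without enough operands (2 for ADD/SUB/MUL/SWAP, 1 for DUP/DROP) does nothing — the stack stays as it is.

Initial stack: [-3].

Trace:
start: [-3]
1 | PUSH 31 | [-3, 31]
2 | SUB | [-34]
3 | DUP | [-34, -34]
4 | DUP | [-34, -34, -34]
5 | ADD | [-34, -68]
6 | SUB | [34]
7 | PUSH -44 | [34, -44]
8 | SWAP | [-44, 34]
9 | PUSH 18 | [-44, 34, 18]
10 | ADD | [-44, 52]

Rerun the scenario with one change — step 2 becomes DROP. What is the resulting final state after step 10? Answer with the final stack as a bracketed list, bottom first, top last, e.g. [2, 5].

[-44, 21]

(re-executing from step 2 with the substitution; state before step 2: [-3, 31])
2 | DROP | [-3]
3 | DUP | [-3, -3]
4 | DUP | [-3, -3, -3]
5 | ADD | [-3, -6]
6 | SUB | [3]
7 | PUSH -44 | [3, -44]
8 | SWAP | [-44, 3]
9 | PUSH 18 | [-44, 3, 18]
10 | ADD | [-44, 21]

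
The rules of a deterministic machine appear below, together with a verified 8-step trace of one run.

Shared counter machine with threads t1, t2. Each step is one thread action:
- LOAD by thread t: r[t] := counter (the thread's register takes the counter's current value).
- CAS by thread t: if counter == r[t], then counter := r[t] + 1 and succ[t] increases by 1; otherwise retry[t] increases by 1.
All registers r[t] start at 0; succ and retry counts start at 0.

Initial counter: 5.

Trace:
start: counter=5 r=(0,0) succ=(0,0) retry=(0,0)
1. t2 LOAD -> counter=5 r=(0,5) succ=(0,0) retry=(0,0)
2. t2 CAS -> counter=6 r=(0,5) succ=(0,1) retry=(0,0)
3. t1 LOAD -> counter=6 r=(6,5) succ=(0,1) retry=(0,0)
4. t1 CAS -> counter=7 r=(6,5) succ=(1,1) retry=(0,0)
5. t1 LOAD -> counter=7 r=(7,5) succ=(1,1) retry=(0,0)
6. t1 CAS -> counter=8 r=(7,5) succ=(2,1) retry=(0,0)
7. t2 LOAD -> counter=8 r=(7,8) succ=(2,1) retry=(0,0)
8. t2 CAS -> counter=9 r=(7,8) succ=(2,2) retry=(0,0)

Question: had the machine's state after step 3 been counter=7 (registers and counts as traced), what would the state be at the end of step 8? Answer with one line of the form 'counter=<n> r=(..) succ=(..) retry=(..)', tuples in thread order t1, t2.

counter=9 r=(7,8) succ=(1,2) retry=(1,0)

state after step 3 := counter=7 r=(6,5) succ=(0,1) retry=(0,0)
4. t1 CAS -> counter=7 r=(6,5) succ=(0,1) retry=(1,0)
5. t1 LOAD -> counter=7 r=(7,5) succ=(0,1) retry=(1,0)
6. t1 CAS -> counter=8 r=(7,5) succ=(1,1) retry=(1,0)
7. t2 LOAD -> counter=8 r=(7,8) succ=(1,1) retry=(1,0)
8. t2 CAS -> counter=9 r=(7,8) succ=(1,2) retry=(1,0)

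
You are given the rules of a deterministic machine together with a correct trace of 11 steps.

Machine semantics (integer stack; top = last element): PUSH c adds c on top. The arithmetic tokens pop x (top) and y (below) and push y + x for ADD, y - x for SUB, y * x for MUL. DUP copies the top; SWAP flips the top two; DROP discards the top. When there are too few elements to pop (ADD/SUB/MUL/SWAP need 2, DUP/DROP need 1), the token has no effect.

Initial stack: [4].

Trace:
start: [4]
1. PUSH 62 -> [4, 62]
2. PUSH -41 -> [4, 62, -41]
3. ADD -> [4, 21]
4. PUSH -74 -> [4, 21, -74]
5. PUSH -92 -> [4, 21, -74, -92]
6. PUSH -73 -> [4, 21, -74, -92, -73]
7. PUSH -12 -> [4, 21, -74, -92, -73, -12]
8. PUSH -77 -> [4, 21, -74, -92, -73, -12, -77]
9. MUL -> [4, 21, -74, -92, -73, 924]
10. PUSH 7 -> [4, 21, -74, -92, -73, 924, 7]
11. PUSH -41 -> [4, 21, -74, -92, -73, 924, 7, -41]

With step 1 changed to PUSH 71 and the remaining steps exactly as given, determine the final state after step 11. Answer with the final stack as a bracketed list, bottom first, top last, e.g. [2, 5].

[4, 30, -74, -92, -73, 924, 7, -41]

(re-executing from step 1 with the substitution; state before step 1: [4])
1. PUSH 71 -> [4, 71]
2. PUSH -41 -> [4, 71, -41]
3. ADD -> [4, 30]
4. PUSH -74 -> [4, 30, -74]
5. PUSH -92 -> [4, 30, -74, -92]
6. PUSH -73 -> [4, 30, -74, -92, -73]
7. PUSH -12 -> [4, 30, -74, -92, -73, -12]
8. PUSH -77 -> [4, 30, -74, -92, -73, -12, -77]
9. MUL -> [4, 30, -74, -92, -73, 924]
10. PUSH 7 -> [4, 30, -74, -92, -73, 924, 7]
11. PUSH -41 -> [4, 30, -74, -92, -73, 924, 7, -41]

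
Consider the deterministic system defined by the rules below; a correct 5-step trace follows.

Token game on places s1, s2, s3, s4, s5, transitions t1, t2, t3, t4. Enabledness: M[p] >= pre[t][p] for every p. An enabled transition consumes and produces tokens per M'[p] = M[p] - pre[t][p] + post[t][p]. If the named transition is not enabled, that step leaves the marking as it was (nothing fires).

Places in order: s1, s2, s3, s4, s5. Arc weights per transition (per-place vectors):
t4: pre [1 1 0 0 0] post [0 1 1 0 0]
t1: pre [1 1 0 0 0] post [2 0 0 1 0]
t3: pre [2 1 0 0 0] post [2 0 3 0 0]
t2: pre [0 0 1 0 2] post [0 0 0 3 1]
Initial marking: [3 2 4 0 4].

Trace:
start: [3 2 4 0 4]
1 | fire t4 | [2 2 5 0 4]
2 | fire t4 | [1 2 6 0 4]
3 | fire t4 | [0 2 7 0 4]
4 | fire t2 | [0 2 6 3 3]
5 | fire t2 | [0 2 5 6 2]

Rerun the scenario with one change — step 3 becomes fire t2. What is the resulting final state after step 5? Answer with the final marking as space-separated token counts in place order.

(re-executing from step 3 with the substitution; state before step 3: [1 2 6 0 4])
3 | fire t2 | [1 2 5 3 3]
4 | fire t2 | [1 2 4 6 2]
5 | fire t2 | [1 2 3 9 1]

1 2 3 9 1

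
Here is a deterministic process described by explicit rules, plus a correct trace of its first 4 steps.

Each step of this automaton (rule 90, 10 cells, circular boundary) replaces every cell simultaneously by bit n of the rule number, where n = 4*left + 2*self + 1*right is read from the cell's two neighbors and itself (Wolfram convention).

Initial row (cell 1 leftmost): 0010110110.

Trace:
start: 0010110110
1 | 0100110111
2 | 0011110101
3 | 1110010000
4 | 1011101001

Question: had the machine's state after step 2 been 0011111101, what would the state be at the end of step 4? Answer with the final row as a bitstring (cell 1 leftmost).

state after step 2 := 0011111101
3 | 1110000100
4 | 1011001011

1011001011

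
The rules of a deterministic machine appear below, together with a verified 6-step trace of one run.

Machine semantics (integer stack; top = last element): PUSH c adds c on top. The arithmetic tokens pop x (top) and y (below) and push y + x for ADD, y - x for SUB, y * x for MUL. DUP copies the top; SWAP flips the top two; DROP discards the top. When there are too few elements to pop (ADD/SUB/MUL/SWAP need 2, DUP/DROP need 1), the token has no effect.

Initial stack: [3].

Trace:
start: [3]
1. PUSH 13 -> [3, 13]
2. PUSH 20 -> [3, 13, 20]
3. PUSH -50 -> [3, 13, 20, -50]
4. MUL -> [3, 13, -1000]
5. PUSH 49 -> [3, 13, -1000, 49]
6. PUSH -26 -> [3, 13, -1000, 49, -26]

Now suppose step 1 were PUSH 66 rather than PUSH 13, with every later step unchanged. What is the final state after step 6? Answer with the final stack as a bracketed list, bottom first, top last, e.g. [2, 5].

(re-executing from step 1 with the substitution; state before step 1: [3])
1. PUSH 66 -> [3, 66]
2. PUSH 20 -> [3, 66, 20]
3. PUSH -50 -> [3, 66, 20, -50]
4. MUL -> [3, 66, -1000]
5. PUSH 49 -> [3, 66, -1000, 49]
6. PUSH -26 -> [3, 66, -1000, 49, -26]

[3, 66, -1000, 49, -26]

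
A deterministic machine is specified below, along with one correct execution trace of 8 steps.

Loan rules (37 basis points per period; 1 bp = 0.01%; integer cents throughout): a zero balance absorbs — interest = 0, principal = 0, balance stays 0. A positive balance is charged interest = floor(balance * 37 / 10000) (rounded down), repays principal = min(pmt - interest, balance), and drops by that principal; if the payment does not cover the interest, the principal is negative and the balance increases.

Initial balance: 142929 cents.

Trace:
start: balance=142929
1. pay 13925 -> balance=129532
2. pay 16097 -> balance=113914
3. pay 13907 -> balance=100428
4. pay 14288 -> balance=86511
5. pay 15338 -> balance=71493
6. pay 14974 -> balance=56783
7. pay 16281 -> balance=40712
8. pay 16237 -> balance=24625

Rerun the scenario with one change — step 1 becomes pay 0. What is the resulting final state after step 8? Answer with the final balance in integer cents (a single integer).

(re-executing from step 1 with the substitution; state before step 1: balance=142929)
1. pay 0 -> balance=143457
2. pay 16097 -> balance=127890
3. pay 13907 -> balance=114456
4. pay 14288 -> balance=100591
5. pay 15338 -> balance=85625
6. pay 14974 -> balance=70967
7. pay 16281 -> balance=54948
8. pay 16237 -> balance=38914

38914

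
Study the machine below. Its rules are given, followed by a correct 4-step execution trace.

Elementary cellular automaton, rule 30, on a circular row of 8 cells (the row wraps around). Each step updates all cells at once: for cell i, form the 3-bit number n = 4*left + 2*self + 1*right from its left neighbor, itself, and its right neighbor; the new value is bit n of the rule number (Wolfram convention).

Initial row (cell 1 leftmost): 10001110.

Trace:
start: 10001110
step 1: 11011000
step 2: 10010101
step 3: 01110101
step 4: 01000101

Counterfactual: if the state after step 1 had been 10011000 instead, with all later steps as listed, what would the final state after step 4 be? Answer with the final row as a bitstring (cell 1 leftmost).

state after step 1 := 10011000
step 2: 11110101
step 3: 00000101
step 4: 10001101

10001101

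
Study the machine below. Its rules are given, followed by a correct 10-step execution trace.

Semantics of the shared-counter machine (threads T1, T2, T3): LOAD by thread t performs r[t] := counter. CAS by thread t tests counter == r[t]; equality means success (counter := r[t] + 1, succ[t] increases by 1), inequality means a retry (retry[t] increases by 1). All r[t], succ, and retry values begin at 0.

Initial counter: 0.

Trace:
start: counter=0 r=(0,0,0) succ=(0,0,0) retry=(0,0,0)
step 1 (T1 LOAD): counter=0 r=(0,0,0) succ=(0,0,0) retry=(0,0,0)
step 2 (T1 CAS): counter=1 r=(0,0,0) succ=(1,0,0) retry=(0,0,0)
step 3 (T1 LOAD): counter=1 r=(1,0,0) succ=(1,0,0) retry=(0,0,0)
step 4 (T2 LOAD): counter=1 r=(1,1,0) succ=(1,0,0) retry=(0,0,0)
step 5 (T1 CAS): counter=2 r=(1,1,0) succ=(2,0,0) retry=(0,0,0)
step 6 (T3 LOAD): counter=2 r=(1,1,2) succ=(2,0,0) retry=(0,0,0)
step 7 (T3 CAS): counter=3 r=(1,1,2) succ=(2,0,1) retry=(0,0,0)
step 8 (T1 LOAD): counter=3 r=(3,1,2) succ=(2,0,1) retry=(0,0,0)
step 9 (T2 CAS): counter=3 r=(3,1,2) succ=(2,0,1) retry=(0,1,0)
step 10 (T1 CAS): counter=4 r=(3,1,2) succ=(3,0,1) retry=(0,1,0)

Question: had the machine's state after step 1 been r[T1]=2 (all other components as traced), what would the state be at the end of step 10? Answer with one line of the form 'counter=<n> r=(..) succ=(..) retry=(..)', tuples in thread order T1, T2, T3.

counter=3 r=(2,0,1) succ=(2,0,1) retry=(1,1,0)

state after step 1 := counter=0 r=(2,0,0) succ=(0,0,0) retry=(0,0,0)
step 2 (T1 CAS): counter=0 r=(2,0,0) succ=(0,0,0) retry=(1,0,0)
step 3 (T1 LOAD): counter=0 r=(0,0,0) succ=(0,0,0) retry=(1,0,0)
step 4 (T2 LOAD): counter=0 r=(0,0,0) succ=(0,0,0) retry=(1,0,0)
step 5 (T1 CAS): counter=1 r=(0,0,0) succ=(1,0,0) retry=(1,0,0)
step 6 (T3 LOAD): counter=1 r=(0,0,1) succ=(1,0,0) retry=(1,0,0)
step 7 (T3 CAS): counter=2 r=(0,0,1) succ=(1,0,1) retry=(1,0,0)
step 8 (T1 LOAD): counter=2 r=(2,0,1) succ=(1,0,1) retry=(1,0,0)
step 9 (T2 CAS): counter=2 r=(2,0,1) succ=(1,0,1) retry=(1,1,0)
step 10 (T1 CAS): counter=3 r=(2,0,1) succ=(2,0,1) retry=(1,1,0)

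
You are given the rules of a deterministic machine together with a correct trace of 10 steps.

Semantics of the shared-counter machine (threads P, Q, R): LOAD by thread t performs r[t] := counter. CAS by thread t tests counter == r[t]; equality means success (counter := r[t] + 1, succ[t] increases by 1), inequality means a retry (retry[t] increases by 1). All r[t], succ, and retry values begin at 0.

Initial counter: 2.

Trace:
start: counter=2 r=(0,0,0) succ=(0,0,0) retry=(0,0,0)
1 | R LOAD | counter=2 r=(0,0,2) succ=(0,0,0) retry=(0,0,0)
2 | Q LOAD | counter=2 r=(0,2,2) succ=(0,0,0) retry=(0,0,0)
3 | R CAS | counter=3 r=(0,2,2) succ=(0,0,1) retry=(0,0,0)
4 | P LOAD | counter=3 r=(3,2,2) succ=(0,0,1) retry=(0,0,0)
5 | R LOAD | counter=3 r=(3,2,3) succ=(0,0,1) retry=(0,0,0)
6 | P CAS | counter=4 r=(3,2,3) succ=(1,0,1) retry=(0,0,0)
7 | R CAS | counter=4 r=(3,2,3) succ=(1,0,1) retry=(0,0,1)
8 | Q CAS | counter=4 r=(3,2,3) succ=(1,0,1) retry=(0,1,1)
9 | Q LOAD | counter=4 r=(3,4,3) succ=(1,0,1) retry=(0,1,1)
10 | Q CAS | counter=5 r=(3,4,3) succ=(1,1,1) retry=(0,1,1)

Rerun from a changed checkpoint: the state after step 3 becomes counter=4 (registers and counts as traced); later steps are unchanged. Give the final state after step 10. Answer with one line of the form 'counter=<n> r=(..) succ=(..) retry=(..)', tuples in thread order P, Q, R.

counter=6 r=(4,5,4) succ=(1,1,1) retry=(0,1,1)

state after step 3 := counter=4 r=(0,2,2) succ=(0,0,1) retry=(0,0,0)
4 | P LOAD | counter=4 r=(4,2,2) succ=(0,0,1) retry=(0,0,0)
5 | R LOAD | counter=4 r=(4,2,4) succ=(0,0,1) retry=(0,0,0)
6 | P CAS | counter=5 r=(4,2,4) succ=(1,0,1) retry=(0,0,0)
7 | R CAS | counter=5 r=(4,2,4) succ=(1,0,1) retry=(0,0,1)
8 | Q CAS | counter=5 r=(4,2,4) succ=(1,0,1) retry=(0,1,1)
9 | Q LOAD | counter=5 r=(4,5,4) succ=(1,0,1) retry=(0,1,1)
10 | Q CAS | counter=6 r=(4,5,4) succ=(1,1,1) retry=(0,1,1)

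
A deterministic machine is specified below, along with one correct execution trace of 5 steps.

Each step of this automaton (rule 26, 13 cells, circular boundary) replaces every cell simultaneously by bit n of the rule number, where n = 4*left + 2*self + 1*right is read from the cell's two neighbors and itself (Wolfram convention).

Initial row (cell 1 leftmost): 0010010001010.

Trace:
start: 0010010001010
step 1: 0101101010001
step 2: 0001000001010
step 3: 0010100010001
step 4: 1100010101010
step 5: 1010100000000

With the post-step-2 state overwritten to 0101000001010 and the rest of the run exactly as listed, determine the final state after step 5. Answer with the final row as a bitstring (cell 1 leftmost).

state after step 2 := 0101000001010
step 3: 1000100010001
step 4: 0101010101011
step 5: 0000000000010

0000000000010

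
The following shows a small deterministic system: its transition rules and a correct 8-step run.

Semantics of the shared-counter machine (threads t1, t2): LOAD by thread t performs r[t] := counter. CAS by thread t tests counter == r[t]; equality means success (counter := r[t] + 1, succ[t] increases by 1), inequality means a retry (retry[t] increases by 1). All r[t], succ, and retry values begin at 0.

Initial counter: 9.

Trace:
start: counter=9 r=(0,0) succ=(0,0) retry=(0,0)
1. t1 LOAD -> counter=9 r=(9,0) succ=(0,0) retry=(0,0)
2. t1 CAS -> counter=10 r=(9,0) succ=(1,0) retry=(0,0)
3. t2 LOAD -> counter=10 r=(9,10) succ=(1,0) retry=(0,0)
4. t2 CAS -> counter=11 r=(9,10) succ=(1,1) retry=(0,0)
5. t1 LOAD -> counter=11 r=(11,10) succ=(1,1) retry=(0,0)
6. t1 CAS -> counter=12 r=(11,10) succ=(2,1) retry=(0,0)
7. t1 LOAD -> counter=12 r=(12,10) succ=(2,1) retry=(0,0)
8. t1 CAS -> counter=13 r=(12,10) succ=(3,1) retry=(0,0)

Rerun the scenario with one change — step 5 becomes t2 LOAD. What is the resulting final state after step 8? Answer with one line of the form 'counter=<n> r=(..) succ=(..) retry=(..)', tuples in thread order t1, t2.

(re-executing from step 5 with the substitution; state before step 5: counter=11 r=(9,10) succ=(1,1) retry=(0,0))
5. t2 LOAD -> counter=11 r=(9,11) succ=(1,1) retry=(0,0)
6. t1 CAS -> counter=11 r=(9,11) succ=(1,1) retry=(1,0)
7. t1 LOAD -> counter=11 r=(11,11) succ=(1,1) retry=(1,0)
8. t1 CAS -> counter=12 r=(11,11) succ=(2,1) retry=(1,0)

counter=12 r=(11,11) succ=(2,1) retry=(1,0)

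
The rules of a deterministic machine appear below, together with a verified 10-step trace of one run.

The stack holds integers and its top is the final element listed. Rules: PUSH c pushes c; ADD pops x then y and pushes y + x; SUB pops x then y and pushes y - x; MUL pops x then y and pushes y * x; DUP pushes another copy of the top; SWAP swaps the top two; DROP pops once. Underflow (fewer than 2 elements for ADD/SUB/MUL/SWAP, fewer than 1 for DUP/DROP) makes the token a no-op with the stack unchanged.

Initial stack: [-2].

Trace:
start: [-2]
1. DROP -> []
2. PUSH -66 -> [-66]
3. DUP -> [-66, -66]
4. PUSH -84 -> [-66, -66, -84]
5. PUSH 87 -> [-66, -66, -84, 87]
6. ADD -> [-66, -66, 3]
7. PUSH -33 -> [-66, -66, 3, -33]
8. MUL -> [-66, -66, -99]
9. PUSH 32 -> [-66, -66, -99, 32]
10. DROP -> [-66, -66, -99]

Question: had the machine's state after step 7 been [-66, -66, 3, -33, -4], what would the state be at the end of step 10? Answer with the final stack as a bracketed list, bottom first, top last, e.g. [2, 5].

state after step 7 := [-66, -66, 3, -33, -4]
8. MUL -> [-66, -66, 3, 132]
9. PUSH 32 -> [-66, -66, 3, 132, 32]
10. DROP -> [-66, -66, 3, 132]

[-66, -66, 3, 132]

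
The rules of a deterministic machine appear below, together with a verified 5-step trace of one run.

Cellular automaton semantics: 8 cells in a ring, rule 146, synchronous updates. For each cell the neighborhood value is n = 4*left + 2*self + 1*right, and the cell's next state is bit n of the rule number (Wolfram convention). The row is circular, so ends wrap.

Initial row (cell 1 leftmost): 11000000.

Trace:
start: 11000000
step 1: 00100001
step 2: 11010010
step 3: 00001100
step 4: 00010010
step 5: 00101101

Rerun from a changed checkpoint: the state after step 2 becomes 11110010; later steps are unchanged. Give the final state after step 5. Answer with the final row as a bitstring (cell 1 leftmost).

01000100

state after step 2 := 11110010
step 3: 01101100
step 4: 10000010
step 5: 01000100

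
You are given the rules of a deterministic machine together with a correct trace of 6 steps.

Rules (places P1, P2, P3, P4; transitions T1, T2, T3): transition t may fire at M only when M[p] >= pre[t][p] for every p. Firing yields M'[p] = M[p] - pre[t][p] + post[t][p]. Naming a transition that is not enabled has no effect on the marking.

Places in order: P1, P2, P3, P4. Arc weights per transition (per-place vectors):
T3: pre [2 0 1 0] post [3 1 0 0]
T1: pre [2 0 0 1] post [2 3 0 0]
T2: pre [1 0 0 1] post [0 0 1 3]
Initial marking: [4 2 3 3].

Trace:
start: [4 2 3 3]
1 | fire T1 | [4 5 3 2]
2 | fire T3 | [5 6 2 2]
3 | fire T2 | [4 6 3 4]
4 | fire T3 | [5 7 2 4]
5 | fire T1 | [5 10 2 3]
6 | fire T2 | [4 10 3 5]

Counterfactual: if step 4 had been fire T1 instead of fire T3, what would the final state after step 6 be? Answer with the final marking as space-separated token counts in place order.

(re-executing from step 4 with the substitution; state before step 4: [4 6 3 4])
4 | fire T1 | [4 9 3 3]
5 | fire T1 | [4 12 3 2]
6 | fire T2 | [3 12 4 4]

3 12 4 4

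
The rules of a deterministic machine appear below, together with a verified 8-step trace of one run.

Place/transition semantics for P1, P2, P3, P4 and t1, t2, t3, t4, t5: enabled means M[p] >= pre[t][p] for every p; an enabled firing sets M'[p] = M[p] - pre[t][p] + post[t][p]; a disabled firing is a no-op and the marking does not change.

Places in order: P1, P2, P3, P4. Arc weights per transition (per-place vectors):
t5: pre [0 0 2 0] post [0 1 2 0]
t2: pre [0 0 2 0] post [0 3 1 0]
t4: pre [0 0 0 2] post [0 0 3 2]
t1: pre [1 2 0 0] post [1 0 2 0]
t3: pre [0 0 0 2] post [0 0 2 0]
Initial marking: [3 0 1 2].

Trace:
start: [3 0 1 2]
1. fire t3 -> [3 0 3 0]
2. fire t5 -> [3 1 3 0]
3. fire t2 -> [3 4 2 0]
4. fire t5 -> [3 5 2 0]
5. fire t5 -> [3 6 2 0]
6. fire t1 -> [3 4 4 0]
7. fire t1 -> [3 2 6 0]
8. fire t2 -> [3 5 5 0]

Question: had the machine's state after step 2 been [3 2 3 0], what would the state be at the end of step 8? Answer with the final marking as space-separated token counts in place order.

3 6 5 0

state after step 2 := [3 2 3 0]
3. fire t2 -> [3 5 2 0]
4. fire t5 -> [3 6 2 0]
5. fire t5 -> [3 7 2 0]
6. fire t1 -> [3 5 4 0]
7. fire t1 -> [3 3 6 0]
8. fire t2 -> [3 6 5 0]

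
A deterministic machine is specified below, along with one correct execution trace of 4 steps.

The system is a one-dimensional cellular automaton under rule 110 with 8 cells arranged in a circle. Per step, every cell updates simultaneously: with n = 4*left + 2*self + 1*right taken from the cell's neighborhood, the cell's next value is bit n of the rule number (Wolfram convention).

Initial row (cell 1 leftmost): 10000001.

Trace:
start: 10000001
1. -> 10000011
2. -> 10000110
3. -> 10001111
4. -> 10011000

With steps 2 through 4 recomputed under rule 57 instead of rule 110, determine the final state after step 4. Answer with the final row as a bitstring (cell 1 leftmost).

10110010

(re-executing steps 2..4 under rule 57; state before step 2: 10000011)
2. -> 01111010
3. -> 01000101
4. -> 10110010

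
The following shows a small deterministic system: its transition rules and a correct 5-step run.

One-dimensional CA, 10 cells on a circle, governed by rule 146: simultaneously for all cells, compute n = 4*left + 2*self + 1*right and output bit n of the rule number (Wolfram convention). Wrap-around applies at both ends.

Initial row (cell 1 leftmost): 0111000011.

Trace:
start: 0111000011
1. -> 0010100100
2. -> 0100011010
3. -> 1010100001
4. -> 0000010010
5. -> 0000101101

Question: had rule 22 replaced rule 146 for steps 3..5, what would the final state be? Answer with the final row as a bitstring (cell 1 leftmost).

0001000110

(re-executing steps 3..5 under rule 22; state before step 3: 0100011010)
3. -> 1110100011
4. -> 0000110100
5. -> 0001000110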